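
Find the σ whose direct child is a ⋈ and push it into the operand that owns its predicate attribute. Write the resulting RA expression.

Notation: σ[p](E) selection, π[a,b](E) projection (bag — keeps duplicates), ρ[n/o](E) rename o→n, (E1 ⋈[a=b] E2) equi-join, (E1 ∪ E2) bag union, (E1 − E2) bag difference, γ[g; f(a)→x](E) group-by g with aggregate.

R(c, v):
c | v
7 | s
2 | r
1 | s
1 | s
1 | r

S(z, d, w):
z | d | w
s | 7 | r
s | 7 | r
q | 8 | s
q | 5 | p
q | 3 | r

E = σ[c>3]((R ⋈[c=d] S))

σ filters on c, owned by the left side.
E' = (σ[c>3](R) ⋈[c=d] S)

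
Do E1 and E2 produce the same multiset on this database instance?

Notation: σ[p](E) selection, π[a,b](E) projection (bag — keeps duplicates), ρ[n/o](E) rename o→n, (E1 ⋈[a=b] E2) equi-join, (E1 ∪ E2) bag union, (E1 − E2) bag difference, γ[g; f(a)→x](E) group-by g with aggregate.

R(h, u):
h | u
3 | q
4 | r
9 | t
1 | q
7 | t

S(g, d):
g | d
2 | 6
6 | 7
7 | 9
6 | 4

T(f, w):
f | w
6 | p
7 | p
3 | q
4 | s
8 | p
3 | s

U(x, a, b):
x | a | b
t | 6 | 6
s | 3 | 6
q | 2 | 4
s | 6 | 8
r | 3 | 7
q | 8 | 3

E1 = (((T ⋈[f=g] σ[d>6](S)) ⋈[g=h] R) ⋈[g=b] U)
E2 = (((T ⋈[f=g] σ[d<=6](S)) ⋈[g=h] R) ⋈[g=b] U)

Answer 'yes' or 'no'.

E1 row counts bottom-up:
  T → 6
  S → 4
  σ[d>6](S) → 2
  (T ⋈[f=g] σ[d>6](S)) → 2
  R → 5
  ((T ⋈[f=g] σ[d>6](S)) ⋈[g=h] R) → 1
  U → 6
  (((T ⋈[f=g] σ[d>6](S)) ⋈[g=h] R) ⋈[g=b] U) → 1
E2 row counts bottom-up:
  T → 6
  S → 4
  σ[d<=6](S) → 2
  (T ⋈[f=g] σ[d<=6](S)) → 1
  R → 5
  ((T ⋈[f=g] σ[d<=6](S)) ⋈[g=h] R) → 0
  U → 6
  (((T ⋈[f=g] σ[d<=6](S)) ⋈[g=h] R) ⋈[g=b] U) → 0

E1 result:
f | w | g | d | h | u | x | a | b
7 | p | 7 | 9 | 7 | t | r | 3 | 7
E2 result:
f | w | g | d | h | u | x | a | b
(0 rows)
Witness: (7, 'p', 7, 9, 7, 't', 'r', 3, 7) appears 1× in E1 but 0× in E2.

no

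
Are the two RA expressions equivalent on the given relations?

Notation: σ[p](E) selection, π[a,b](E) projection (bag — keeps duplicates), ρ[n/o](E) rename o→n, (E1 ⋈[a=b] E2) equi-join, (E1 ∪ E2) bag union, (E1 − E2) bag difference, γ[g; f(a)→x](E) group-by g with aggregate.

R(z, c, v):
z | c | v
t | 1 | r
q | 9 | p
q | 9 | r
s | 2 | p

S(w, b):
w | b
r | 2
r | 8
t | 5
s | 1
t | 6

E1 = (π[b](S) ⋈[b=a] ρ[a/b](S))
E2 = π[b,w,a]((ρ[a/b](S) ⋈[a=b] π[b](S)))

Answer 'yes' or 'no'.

E1 subexpression sizes:
  S → 5
  π[b](S) → 5
  S → 5
  ρ[a/b](S) → 5
  (π[b](S) ⋈[b=a] ρ[a/b](S)) → 5
E2 subexpression sizes:
  S → 5
  ρ[a/b](S) → 5
  S → 5
  π[b](S) → 5
  (ρ[a/b](S) ⋈[a=b] π[b](S)) → 5
  π[b,w,a]((ρ[a/b](S) ⋈[a=b] π[b](S))) → 5

E1 and E2 produce the same multiset:
b | w | a
1 | s | 1
2 | r | 2
5 | t | 5
6 | t | 6
8 | r | 8

yes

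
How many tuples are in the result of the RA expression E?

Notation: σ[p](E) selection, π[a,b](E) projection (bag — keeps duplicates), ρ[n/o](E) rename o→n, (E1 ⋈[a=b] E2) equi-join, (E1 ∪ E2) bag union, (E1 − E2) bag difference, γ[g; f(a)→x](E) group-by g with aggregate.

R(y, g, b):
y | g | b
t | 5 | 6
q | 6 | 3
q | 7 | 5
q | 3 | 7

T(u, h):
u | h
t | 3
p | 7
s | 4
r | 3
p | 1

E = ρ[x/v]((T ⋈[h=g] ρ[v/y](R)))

Subexpression sizes:
  T → 5
  R → 4
  ρ[v/y](R) → 4
  (T ⋈[h=g] ρ[v/y](R)) → 3
  ρ[x/v]((T ⋈[h=g] ρ[v/y](R))) → 3

|E| = 3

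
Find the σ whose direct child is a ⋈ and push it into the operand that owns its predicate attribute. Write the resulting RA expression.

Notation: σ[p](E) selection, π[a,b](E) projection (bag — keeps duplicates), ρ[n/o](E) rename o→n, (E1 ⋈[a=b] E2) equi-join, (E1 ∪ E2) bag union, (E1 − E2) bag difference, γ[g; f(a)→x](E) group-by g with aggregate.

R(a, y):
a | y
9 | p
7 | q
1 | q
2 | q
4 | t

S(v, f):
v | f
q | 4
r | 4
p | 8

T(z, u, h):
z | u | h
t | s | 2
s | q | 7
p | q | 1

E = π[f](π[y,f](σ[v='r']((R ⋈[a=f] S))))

σ filters on v, owned by the right side.
E' = π[f](π[y,f]((R ⋈[a=f] σ[v='r'](S))))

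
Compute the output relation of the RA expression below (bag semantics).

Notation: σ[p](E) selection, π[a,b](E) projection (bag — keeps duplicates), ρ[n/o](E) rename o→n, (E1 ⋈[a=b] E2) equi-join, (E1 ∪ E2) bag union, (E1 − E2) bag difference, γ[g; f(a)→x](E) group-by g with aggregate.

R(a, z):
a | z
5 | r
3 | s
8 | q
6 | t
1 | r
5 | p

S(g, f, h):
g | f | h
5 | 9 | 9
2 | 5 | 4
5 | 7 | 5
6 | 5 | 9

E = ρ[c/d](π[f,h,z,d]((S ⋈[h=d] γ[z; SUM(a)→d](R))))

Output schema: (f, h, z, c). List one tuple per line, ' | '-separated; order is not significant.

Stepwise |·|:
  S → 4
  R → 6
  γ[z; SUM(a)→d](R) → 5
  (S ⋈[h=d] γ[z; SUM(a)→d](R)) → 1
  π[f,h,z,d]((S ⋈[h=d] γ[z; SUM(a)→d](R))) → 1
  ρ[c/d](π[f,h,z,d]((S ⋈[h=d] γ[z; SUM(a)→d](R)))) → 1

== RESULT ==
f | h | z | c
7 | 5 | p | 5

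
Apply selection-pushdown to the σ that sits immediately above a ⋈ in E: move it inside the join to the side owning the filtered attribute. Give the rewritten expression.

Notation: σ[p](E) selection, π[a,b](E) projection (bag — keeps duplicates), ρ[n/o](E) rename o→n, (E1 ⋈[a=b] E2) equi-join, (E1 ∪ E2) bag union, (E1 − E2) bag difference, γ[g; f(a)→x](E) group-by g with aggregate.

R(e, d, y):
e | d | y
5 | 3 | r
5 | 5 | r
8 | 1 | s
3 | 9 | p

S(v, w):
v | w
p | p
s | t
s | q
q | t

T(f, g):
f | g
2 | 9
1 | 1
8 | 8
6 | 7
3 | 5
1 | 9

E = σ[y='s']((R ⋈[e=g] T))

σ filters on y, owned by the left side.
E' = (σ[y='s'](R) ⋈[e=g] T)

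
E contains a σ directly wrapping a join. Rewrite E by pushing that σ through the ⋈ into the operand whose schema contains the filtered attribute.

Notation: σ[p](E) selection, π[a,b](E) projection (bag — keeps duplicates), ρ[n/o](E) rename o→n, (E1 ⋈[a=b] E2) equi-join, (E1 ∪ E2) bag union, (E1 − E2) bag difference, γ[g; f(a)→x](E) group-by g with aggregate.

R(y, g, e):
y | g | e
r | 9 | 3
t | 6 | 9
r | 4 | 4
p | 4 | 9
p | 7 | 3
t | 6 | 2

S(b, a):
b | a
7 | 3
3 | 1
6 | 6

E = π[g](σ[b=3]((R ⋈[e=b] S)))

σ filters on b, owned by the right side.
E' = π[g]((R ⋈[e=b] σ[b=3](S)))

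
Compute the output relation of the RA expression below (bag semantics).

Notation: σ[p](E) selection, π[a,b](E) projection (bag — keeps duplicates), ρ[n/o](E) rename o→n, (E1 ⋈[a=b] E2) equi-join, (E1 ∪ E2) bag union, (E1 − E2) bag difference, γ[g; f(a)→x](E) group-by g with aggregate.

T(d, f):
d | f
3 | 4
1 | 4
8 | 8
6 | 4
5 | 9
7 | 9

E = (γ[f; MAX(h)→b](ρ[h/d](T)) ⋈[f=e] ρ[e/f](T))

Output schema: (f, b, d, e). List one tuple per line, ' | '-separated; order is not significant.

Row counts bottom-up:
  T → 6
  ρ[h/d](T) → 6
  γ[f; MAX(h)→b](ρ[h/d](T)) → 3
  T → 6
  ρ[e/f](T) → 6
  (γ[f; MAX(h)→b](ρ[h/d](T)) ⋈[f=e] ρ[e/f](T)) → 6

== RESULT ==
f | b | d | e
4 | 6 | 1 | 4
4 | 6 | 3 | 4
4 | 6 | 6 | 4
8 | 8 | 8 | 8
9 | 7 | 5 | 9
9 | 7 | 7 | 9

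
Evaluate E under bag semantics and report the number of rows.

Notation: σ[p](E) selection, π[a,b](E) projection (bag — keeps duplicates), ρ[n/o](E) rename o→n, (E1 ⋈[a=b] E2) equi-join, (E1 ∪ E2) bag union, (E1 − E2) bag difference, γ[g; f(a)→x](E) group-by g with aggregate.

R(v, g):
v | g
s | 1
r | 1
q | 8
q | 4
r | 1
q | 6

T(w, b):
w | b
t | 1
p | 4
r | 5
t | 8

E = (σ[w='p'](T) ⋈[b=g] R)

Subexpression sizes:
  T → 4
  σ[w='p'](T) → 1
  R → 6
  (σ[w='p'](T) ⋈[b=g] R) → 1

|E| = 1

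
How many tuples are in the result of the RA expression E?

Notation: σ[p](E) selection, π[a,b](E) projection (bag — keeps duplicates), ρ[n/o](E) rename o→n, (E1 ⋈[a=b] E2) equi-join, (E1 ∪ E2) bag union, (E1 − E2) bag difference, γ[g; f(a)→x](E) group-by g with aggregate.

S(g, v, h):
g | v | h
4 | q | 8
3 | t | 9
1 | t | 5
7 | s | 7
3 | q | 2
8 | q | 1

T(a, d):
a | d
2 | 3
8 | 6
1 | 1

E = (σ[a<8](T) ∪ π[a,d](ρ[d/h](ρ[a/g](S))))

Stepwise |·|:
  T → 3
  σ[a<8](T) → 2
  S → 6
  ρ[a/g](S) → 6
  ρ[d/h](ρ[a/g](S)) → 6
  π[a,d](ρ[d/h](ρ[a/g](S))) → 6
  (σ[a<8](T) ∪ π[a,d](ρ[d/h](ρ[a/g](S)))) → 8

|E| = 8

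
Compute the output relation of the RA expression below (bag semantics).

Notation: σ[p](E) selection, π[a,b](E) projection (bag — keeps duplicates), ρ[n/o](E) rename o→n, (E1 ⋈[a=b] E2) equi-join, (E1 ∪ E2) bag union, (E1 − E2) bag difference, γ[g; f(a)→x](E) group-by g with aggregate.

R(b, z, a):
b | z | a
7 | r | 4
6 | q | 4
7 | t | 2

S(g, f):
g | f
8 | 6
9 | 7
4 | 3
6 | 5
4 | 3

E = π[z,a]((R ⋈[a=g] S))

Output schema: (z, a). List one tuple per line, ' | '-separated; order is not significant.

Per-node cardinality:
  R → 3
  S → 5
  (R ⋈[a=g] S) → 4
  π[z,a]((R ⋈[a=g] S)) → 4

== RESULT ==
z | a
q | 4
q | 4
r | 4
r | 4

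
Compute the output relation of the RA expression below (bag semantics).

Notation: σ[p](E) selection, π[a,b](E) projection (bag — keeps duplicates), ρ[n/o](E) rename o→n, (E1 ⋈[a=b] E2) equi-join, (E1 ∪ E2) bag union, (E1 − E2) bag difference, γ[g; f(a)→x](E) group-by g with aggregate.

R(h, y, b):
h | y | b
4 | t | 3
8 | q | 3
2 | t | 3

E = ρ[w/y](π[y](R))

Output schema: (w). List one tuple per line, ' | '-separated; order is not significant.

Stepwise |·|:
  R → 3
  π[y](R) → 3
  ρ[w/y](π[y](R)) → 3

== RESULT ==
w
q
t
t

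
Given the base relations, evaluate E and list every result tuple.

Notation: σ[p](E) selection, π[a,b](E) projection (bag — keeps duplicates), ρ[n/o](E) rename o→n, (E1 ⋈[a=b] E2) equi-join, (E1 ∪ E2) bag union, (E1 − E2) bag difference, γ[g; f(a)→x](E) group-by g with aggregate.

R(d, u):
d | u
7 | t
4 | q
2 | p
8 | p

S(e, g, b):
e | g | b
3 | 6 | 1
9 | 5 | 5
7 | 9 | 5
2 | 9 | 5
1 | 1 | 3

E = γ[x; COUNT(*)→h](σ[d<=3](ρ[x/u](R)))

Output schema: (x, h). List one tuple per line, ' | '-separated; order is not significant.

Stepwise |·|:
  R → 4
  ρ[x/u](R) → 4
  σ[d<=3](ρ[x/u](R)) → 1
  γ[x; COUNT(*)→h](σ[d<=3](ρ[x/u](R))) → 1

== RESULT ==
x | h
p | 1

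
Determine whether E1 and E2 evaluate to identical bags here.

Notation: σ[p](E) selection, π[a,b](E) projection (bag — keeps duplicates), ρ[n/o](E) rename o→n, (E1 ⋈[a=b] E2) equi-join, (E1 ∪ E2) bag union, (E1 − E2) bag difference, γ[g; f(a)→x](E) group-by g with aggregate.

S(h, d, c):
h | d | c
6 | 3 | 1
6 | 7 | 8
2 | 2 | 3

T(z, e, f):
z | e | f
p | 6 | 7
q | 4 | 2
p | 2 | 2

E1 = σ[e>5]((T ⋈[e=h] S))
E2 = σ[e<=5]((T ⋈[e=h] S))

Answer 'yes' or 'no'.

E1 subexpression sizes:
  T → 3
  S → 3
  (T ⋈[e=h] S) → 3
  σ[e>5]((T ⋈[e=h] S)) → 2
E2 subexpression sizes:
  T → 3
  S → 3
  (T ⋈[e=h] S) → 3
  σ[e<=5]((T ⋈[e=h] S)) → 1

E1 result:
z | e | f | h | d | c
p | 6 | 7 | 6 | 3 | 1
p | 6 | 7 | 6 | 7 | 8
E2 result:
z | e | f | h | d | c
p | 2 | 2 | 2 | 2 | 3
Witness: ('p', 6, 7, 6, 7, 8) appears 1× in E1 but 0× in E2.

no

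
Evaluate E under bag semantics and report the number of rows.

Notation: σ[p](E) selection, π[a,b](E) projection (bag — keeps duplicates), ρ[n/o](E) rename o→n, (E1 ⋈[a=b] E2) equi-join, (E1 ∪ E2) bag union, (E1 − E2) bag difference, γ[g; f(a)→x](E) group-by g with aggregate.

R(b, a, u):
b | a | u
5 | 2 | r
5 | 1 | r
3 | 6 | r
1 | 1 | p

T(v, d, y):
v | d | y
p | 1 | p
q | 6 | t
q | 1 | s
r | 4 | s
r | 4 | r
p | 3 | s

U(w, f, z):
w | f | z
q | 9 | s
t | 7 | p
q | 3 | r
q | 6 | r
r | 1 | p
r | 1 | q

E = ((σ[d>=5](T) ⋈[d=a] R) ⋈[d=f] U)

Per-node cardinality:
  T → 6
  σ[d>=5](T) → 1
  R → 4
  (σ[d>=5](T) ⋈[d=a] R) → 1
  U → 6
  ((σ[d>=5](T) ⋈[d=a] R) ⋈[d=f] U) → 1

|E| = 1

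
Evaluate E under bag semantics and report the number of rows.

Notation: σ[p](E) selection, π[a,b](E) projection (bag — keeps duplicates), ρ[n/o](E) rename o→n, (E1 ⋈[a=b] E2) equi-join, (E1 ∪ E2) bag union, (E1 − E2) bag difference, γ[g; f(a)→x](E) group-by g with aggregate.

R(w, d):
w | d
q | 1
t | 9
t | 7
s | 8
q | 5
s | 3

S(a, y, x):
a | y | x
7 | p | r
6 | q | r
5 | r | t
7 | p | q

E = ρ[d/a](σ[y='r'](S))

Per-node cardinality:
  S → 4
  σ[y='r'](S) → 1
  ρ[d/a](σ[y='r'](S)) → 1

|E| = 1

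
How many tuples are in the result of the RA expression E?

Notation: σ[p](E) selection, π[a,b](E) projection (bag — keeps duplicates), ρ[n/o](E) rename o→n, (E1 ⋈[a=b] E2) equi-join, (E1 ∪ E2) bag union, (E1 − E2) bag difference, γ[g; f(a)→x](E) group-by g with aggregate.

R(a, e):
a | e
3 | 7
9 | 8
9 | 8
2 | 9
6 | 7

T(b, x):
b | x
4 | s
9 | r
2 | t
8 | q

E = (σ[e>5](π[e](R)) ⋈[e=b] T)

Subexpression sizes:
  R → 5
  π[e](R) → 5
  σ[e>5](π[e](R)) → 5
  T → 4
  (σ[e>5](π[e](R)) ⋈[e=b] T) → 3

|E| = 3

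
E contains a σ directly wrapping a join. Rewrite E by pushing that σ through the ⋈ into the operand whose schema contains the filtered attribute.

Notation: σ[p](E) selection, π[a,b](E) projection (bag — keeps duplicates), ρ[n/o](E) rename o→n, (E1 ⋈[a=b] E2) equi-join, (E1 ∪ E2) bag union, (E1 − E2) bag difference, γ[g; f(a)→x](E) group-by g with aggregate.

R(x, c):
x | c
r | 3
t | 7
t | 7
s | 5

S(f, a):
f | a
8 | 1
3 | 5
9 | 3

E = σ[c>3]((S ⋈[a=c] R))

σ filters on c, owned by the right side.
E' = (S ⋈[a=c] σ[c>3](R))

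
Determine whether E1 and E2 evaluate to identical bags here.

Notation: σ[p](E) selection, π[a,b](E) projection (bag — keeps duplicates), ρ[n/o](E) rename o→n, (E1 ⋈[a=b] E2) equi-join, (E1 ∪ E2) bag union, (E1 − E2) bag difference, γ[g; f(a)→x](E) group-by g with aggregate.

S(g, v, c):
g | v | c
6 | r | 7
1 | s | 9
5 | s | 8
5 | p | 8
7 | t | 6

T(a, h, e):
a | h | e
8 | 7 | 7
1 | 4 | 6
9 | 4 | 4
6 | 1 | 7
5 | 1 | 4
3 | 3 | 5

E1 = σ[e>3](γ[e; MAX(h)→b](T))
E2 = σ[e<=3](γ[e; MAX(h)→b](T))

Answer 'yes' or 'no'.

E1 per-node cardinality:
  T → 6
  γ[e; MAX(h)→b](T) → 4
  σ[e>3](γ[e; MAX(h)→b](T)) → 4
E2 per-node cardinality:
  T → 6
  γ[e; MAX(h)→b](T) → 4
  σ[e<=3](γ[e; MAX(h)→b](T)) → 0

E1 result:
e | b
4 | 4
5 | 3
6 | 4
7 | 7
E2 result:
e | b
(0 rows)
Witness: (4, 4) appears 1× in E1 but 0× in E2.

no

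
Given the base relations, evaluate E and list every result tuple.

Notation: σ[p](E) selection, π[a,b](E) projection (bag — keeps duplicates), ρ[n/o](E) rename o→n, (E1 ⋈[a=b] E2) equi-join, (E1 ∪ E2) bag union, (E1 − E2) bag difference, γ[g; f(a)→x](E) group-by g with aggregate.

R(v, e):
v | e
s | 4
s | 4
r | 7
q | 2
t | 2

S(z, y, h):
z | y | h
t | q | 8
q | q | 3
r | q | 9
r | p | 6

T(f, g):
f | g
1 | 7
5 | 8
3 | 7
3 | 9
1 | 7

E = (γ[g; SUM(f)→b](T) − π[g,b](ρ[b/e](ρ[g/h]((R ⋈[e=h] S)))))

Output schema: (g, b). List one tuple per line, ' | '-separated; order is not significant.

Stepwise |·|:
  T → 5
  γ[g; SUM(f)→b](T) → 3
  R → 5
  S → 4
  (R ⋈[e=h] S) → 0
  ρ[g/h]((R ⋈[e=h] S)) → 0
  ρ[b/e](ρ[g/h]((R ⋈[e=h] S))) → 0
  π[g,b](ρ[b/e](ρ[g/h]((R ⋈[e=h] S)))) → 0
  (γ[g; SUM(f)→b](T) − π[g,b](ρ[b/e](ρ[g/h]((R ⋈[e=h] S))))) → 3

== RESULT ==
g | b
7 | 5
8 | 5
9 | 3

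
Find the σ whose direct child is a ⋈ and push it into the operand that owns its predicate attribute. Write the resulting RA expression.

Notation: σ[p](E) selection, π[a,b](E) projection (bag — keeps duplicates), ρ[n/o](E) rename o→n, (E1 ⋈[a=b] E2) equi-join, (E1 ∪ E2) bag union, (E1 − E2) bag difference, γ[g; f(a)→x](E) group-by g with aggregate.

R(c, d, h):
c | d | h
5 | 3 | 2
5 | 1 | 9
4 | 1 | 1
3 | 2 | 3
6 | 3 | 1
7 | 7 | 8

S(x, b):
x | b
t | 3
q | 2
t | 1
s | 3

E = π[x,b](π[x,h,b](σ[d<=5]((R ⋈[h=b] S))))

σ filters on d, owned by the left side.
E' = π[x,b](π[x,h,b]((σ[d<=5](R) ⋈[h=b] S)))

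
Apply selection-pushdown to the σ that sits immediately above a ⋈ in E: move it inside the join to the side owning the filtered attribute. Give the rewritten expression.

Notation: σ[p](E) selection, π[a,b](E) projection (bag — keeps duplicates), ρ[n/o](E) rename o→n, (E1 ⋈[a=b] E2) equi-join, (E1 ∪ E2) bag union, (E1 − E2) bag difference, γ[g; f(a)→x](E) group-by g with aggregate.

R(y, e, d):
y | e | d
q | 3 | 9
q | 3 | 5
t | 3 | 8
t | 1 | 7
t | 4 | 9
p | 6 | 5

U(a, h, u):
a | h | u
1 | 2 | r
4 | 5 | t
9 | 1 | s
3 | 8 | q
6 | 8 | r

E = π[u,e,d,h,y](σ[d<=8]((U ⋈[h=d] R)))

σ filters on d, owned by the right side.
E' = π[u,e,d,h,y]((U ⋈[h=d] σ[d<=8](R)))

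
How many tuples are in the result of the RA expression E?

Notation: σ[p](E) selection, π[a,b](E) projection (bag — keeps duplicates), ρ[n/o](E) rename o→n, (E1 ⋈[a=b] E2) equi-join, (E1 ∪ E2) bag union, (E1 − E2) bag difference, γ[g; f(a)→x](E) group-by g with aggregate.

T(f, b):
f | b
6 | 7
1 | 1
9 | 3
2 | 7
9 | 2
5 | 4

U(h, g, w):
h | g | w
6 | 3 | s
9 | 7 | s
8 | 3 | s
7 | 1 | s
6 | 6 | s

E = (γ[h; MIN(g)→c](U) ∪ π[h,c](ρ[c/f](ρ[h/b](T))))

Row counts bottom-up:
  U → 5
  γ[h; MIN(g)→c](U) → 4
  T → 6
  ρ[h/b](T) → 6
  ρ[c/f](ρ[h/b](T)) → 6
  π[h,c](ρ[c/f](ρ[h/b](T))) → 6
  (γ[h; MIN(g)→c](U) ∪ π[h,c](ρ[c/f](ρ[h/b](T)))) → 10

|E| = 10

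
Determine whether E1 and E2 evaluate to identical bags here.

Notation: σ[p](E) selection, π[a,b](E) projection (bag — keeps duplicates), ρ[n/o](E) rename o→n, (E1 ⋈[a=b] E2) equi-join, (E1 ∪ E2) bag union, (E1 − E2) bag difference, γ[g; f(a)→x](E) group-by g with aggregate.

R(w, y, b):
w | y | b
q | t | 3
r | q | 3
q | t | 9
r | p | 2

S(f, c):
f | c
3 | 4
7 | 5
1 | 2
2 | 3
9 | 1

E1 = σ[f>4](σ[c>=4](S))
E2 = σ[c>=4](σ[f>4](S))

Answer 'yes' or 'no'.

E1 subexpression sizes:
  S → 5
  σ[c>=4](S) → 2
  σ[f>4](σ[c>=4](S)) → 1
E2 subexpression sizes:
  S → 5
  σ[f>4](S) → 2
  σ[c>=4](σ[f>4](S)) → 1

E1 and E2 produce the same multiset:
f | c
7 | 5

yes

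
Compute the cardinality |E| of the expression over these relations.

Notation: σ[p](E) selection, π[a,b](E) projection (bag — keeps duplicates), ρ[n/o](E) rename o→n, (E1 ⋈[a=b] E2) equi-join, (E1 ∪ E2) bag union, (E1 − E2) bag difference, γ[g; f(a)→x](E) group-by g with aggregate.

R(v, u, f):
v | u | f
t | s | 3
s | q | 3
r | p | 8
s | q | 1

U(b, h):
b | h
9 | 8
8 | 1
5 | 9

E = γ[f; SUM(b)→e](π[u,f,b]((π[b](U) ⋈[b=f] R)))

Per-node cardinality:
  U → 3
  π[b](U) → 3
  R → 4
  (π[b](U) ⋈[b=f] R) → 1
  π[u,f,b]((π[b](U) ⋈[b=f] R)) → 1
  γ[f; SUM(b)→e](π[u,f,b]((π[b](U) ⋈[b=f] R))) → 1

|E| = 1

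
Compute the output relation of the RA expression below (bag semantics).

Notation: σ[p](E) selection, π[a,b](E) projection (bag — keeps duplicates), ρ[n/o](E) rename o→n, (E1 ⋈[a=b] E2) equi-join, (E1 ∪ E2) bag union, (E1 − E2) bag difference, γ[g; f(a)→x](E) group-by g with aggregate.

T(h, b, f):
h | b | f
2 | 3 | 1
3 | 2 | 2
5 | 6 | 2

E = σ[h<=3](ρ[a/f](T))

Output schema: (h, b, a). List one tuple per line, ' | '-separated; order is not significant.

Stepwise |·|:
  T → 3
  ρ[a/f](T) → 3
  σ[h<=3](ρ[a/f](T)) → 2

== RESULT ==
h | b | a
2 | 3 | 1
3 | 2 | 2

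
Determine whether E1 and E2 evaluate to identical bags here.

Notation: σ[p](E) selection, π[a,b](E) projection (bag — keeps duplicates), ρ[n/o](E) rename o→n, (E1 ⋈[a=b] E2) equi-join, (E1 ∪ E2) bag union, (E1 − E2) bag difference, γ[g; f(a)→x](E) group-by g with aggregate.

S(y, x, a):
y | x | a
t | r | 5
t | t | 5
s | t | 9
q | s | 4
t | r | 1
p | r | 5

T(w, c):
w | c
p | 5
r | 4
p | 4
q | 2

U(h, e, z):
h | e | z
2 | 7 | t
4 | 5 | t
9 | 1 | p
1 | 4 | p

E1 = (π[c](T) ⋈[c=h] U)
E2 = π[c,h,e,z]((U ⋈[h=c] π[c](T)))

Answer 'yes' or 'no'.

E1 subexpression sizes:
  T → 4
  π[c](T) → 4
  U → 4
  (π[c](T) ⋈[c=h] U) → 3
E2 subexpression sizes:
  U → 4
  T → 4
  π[c](T) → 4
  (U ⋈[h=c] π[c](T)) → 3
  π[c,h,e,z]((U ⋈[h=c] π[c](T))) → 3

E1 and E2 produce the same multiset:
c | h | e | z
2 | 2 | 7 | t
4 | 4 | 5 | t
4 | 4 | 5 | t

yes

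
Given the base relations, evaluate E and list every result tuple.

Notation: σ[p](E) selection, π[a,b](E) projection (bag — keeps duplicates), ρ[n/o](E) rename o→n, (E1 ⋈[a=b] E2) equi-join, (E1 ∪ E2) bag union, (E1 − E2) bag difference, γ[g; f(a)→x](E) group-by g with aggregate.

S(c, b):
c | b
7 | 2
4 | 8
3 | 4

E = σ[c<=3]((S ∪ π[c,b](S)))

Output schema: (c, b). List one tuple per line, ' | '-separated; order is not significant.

Stepwise |·|:
  S → 3
  S → 3
  π[c,b](S) → 3
  (S ∪ π[c,b](S)) → 6
  σ[c<=3]((S ∪ π[c,b](S))) → 2

== RESULT ==
c | b
3 | 4
3 | 4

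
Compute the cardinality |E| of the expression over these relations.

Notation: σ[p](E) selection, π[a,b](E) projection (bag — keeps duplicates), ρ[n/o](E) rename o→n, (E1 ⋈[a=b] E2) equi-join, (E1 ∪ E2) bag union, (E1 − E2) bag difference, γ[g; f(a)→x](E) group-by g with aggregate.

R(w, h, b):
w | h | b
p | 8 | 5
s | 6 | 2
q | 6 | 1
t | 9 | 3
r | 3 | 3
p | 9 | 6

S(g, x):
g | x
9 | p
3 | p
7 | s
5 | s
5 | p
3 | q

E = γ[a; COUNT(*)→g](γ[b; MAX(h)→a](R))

Stepwise |·|:
  R → 6
  γ[b; MAX(h)→a](R) → 5
  γ[a; COUNT(*)→g](γ[b; MAX(h)→a](R)) → 3

|E| = 3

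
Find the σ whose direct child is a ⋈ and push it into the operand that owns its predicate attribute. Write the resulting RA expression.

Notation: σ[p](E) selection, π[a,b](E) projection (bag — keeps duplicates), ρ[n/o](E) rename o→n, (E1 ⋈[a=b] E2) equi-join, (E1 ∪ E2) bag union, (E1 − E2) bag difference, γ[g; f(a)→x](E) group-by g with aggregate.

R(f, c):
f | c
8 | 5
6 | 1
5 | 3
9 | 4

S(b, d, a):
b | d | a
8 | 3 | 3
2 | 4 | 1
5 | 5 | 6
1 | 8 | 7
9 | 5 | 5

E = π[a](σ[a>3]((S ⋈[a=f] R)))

σ filters on a, owned by the left side.
E' = π[a]((σ[a>3](S) ⋈[a=f] R))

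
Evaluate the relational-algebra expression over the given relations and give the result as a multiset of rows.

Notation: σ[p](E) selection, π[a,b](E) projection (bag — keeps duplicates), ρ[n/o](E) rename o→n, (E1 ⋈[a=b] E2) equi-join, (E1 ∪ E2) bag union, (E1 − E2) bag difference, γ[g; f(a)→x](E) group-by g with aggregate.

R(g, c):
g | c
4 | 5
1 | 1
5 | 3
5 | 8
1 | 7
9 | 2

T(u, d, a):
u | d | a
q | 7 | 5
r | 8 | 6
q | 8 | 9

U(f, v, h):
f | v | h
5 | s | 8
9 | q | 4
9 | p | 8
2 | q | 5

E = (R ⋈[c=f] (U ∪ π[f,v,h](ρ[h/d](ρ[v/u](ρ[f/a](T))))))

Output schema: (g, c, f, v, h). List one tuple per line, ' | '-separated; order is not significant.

Subexpression sizes:
  R → 6
  U → 4
  T → 3
  ρ[f/a](T) → 3
  ρ[v/u](ρ[f/a](T)) → 3
  ρ[h/d](ρ[v/u](ρ[f/a](T))) → 3
  π[f,v,h](ρ[h/d](ρ[v/u](ρ[f/a](T)))) → 3
  (U ∪ π[f,v,h](ρ[h/d](ρ[v/u](ρ[f/a](T))))) → 7
  (R ⋈[c=f] (U ∪ π[f,v,h](ρ[h/d](ρ[v/u](ρ[f/a](T)))))) → 3

== RESULT ==
g | c | f | v | h
4 | 5 | 5 | q | 7
4 | 5 | 5 | s | 8
9 | 2 | 2 | q | 5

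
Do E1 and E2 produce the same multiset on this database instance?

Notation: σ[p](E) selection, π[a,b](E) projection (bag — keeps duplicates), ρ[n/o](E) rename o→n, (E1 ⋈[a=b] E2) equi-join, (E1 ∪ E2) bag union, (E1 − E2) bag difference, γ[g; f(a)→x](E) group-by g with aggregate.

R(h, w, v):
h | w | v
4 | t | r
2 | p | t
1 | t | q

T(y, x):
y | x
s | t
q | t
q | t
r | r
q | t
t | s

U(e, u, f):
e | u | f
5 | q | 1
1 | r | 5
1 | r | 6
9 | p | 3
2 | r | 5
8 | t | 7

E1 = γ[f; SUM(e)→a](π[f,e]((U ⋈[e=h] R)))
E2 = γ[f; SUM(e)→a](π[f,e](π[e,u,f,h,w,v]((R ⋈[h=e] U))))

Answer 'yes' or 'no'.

E1 row counts bottom-up:
  U → 6
  R → 3
  (U ⋈[e=h] R) → 3
  π[f,e]((U ⋈[e=h] R)) → 3
  γ[f; SUM(e)→a](π[f,e]((U ⋈[e=h] R))) → 2
E2 row counts bottom-up:
  R → 3
  U → 6
  (R ⋈[h=e] U) → 3
  π[e,u,f,h,w,v]((R ⋈[h=e] U)) → 3
  π[f,e](π[e,u,f,h,w,v]((R ⋈[h=e] U))) → 3
  γ[f; SUM(e)→a](π[f,e](π[e,u,f,h,w,v]((R ⋈[h=e] U)))) → 2

E1 and E2 produce the same multiset:
f | a
5 | 3
6 | 1

yes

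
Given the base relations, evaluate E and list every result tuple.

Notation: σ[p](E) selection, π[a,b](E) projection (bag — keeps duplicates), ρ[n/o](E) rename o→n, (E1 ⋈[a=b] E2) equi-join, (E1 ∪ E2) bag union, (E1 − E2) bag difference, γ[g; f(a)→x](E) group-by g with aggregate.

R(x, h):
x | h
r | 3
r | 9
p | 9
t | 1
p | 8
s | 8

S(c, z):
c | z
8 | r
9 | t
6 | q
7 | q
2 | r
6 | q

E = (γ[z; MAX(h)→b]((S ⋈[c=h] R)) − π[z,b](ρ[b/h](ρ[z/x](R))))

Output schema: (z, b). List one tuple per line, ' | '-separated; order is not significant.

Per-node cardinality:
  S → 6
  R → 6
  (S ⋈[c=h] R) → 4
  γ[z; MAX(h)→b]((S ⋈[c=h] R)) → 2
  R → 6
  ρ[z/x](R) → 6
  ρ[b/h](ρ[z/x](R)) → 6
  π[z,b](ρ[b/h](ρ[z/x](R))) → 6
  (γ[z; MAX(h)→b]((S ⋈[c=h] R)) − π[z,b](ρ[b/h](ρ[z/x](R)))) → 2

== RESULT ==
z | b
r | 8
t | 9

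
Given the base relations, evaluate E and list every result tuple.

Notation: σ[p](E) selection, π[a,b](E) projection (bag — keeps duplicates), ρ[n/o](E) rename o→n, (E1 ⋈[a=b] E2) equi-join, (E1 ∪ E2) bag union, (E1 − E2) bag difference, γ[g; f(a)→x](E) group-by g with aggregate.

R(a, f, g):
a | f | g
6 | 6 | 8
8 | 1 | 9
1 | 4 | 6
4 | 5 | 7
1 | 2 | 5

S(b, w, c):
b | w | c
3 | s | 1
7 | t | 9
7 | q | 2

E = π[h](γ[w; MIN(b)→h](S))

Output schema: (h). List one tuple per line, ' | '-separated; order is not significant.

Subexpression sizes:
  S → 3
  γ[w; MIN(b)→h](S) → 3
  π[h](γ[w; MIN(b)→h](S)) → 3

== RESULT ==
h
3
7
7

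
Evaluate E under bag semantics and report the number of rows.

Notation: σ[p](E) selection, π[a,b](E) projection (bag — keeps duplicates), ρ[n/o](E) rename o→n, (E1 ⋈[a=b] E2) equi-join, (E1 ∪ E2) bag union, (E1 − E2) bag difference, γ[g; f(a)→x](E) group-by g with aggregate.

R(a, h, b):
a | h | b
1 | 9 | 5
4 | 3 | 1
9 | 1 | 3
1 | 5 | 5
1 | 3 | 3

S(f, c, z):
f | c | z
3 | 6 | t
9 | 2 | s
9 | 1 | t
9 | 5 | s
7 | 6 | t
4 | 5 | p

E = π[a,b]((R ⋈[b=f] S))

Row counts bottom-up:
  R → 5
  S → 6
  (R ⋈[b=f] S) → 2
  π[a,b]((R ⋈[b=f] S)) → 2

|E| = 2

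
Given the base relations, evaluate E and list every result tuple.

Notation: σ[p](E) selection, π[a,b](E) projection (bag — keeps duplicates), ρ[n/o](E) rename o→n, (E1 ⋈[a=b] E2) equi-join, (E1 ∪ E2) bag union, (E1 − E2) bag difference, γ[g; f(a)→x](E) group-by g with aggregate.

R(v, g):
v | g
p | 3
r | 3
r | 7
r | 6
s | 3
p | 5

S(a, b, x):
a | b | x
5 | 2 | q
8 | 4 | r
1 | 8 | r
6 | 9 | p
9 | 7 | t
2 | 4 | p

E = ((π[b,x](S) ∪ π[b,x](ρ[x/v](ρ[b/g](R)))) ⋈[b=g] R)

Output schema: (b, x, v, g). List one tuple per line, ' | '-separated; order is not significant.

Row counts bottom-up:
  S → 6
  π[b,x](S) → 6
  R → 6
  ρ[b/g](R) → 6
  ρ[x/v](ρ[b/g](R)) → 6
  π[b,x](ρ[x/v](ρ[b/g](R))) → 6
  (π[b,x](S) ∪ π[b,x](ρ[x/v](ρ[b/g](R)))) → 12
  R → 6
  ((π[b,x](S) ∪ π[b,x](ρ[x/v](ρ[b/g](R)))) ⋈[b=g] R) → 13

== RESULT ==
b | x | v | g
3 | p | p | 3
3 | p | r | 3
3 | p | s | 3
3 | r | p | 3
3 | r | r | 3
3 | r | s | 3
3 | s | p | 3
3 | s | r | 3
3 | s | s | 3
5 | p | p | 5
6 | r | r | 6
7 | r | r | 7
7 | t | r | 7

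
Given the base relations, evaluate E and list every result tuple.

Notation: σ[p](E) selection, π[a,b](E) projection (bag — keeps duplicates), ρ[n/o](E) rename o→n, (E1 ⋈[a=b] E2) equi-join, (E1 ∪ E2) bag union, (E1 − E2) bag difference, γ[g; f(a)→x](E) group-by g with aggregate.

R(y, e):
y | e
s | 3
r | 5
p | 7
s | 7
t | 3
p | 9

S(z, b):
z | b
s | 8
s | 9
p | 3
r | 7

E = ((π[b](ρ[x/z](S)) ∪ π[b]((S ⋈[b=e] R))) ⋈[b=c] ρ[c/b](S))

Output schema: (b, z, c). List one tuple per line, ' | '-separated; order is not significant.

Stepwise |·|:
  S → 4
  ρ[x/z](S) → 4
  π[b](ρ[x/z](S)) → 4
  S → 4
  R → 6
  (S ⋈[b=e] R) → 5
  π[b]((S ⋈[b=e] R)) → 5
  (π[b](ρ[x/z](S)) ∪ π[b]((S ⋈[b=e] R))) → 9
  S → 4
  ρ[c/b](S) → 4
  ((π[b](ρ[x/z](S)) ∪ π[b]((S ⋈[b=e] R))) ⋈[b=c] ρ[c/b](S)) → 9

== RESULT ==
b | z | c
3 | p | 3
3 | p | 3
3 | p | 3
7 | r | 7
7 | r | 7
7 | r | 7
8 | s | 8
9 | s | 9
9 | s | 9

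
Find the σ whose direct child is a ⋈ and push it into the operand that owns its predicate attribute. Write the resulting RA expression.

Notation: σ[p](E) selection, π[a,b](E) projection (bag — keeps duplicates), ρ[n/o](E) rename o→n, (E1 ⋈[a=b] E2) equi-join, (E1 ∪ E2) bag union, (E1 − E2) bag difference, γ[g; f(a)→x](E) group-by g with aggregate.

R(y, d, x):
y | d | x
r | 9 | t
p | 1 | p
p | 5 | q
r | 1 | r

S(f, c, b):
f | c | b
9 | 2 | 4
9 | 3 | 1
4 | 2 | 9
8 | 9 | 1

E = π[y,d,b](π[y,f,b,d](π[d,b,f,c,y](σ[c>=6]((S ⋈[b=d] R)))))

σ filters on c, owned by the left side.
E' = π[y,d,b](π[y,f,b,d](π[d,b,f,c,y]((σ[c>=6](S) ⋈[b=d] R))))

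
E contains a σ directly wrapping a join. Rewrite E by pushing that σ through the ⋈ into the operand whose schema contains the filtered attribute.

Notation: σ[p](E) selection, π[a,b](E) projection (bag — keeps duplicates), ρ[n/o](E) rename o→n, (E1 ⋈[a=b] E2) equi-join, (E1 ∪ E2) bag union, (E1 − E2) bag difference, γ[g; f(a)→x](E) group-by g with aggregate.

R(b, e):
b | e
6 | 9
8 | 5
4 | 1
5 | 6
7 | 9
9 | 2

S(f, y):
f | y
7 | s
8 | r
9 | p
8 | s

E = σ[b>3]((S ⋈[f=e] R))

σ filters on b, owned by the right side.
E' = (S ⋈[f=e] σ[b>3](R))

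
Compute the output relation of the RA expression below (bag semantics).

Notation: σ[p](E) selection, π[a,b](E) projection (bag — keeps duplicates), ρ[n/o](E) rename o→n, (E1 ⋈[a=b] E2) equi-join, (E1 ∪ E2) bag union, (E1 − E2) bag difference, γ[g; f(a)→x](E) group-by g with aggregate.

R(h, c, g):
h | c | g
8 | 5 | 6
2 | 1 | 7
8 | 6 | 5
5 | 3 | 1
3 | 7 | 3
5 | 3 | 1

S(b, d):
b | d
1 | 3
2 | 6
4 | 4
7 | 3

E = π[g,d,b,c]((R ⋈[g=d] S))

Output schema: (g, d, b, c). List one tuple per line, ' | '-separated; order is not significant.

Subexpression sizes:
  R → 6
  S → 4
  (R ⋈[g=d] S) → 3
  π[g,d,b,c]((R ⋈[g=d] S)) → 3

== RESULT ==
g | d | b | c
3 | 3 | 1 | 7
3 | 3 | 7 | 7
6 | 6 | 2 | 5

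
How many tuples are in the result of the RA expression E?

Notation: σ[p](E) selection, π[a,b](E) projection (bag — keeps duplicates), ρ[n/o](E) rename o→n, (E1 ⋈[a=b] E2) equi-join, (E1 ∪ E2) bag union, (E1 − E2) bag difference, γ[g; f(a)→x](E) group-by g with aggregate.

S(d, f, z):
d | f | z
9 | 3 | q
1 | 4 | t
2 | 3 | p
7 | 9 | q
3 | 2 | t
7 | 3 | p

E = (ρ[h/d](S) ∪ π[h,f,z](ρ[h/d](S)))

Per-node cardinality:
  S → 6
  ρ[h/d](S) → 6
  S → 6
  ρ[h/d](S) → 6
  π[h,f,z](ρ[h/d](S)) → 6
  (ρ[h/d](S) ∪ π[h,f,z](ρ[h/d](S))) → 12

|E| = 12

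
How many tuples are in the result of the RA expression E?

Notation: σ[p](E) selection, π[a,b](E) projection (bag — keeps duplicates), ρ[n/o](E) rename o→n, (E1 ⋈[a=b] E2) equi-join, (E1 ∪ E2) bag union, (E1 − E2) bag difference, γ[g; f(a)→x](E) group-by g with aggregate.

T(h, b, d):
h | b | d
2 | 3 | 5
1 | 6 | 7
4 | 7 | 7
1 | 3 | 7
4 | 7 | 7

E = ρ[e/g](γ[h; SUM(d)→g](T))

Stepwise |·|:
  T → 5
  γ[h; SUM(d)→g](T) → 3
  ρ[e/g](γ[h; SUM(d)→g](T)) → 3

|E| = 3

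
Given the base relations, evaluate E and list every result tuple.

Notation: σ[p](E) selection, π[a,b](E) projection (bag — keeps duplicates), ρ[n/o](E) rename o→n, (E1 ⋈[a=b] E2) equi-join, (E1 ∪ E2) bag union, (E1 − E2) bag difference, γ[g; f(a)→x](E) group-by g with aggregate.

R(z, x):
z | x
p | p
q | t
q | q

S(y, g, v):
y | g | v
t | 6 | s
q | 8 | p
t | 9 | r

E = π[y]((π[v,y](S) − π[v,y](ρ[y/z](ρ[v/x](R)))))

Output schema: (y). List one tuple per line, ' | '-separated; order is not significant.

Subexpression sizes:
  S → 3
  π[v,y](S) → 3
  R → 3
  ρ[v/x](R) → 3
  ρ[y/z](ρ[v/x](R)) → 3
  π[v,y](ρ[y/z](ρ[v/x](R))) → 3
  (π[v,y](S) − π[v,y](ρ[y/z](ρ[v/x](R)))) → 3
  π[y]((π[v,y](S) − π[v,y](ρ[y/z](ρ[v/x](R))))) → 3

== RESULT ==
y
q
t
t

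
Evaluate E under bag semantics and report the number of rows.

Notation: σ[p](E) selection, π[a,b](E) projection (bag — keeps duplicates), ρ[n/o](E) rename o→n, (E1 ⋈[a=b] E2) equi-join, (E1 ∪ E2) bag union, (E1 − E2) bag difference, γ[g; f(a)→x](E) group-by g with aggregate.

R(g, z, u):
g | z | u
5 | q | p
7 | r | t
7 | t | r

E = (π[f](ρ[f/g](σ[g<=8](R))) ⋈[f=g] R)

Stepwise |·|:
  R → 3
  σ[g<=8](R) → 3
  ρ[f/g](σ[g<=8](R)) → 3
  π[f](ρ[f/g](σ[g<=8](R))) → 3
  R → 3
  (π[f](ρ[f/g](σ[g<=8](R))) ⋈[f=g] R) → 5

|E| = 5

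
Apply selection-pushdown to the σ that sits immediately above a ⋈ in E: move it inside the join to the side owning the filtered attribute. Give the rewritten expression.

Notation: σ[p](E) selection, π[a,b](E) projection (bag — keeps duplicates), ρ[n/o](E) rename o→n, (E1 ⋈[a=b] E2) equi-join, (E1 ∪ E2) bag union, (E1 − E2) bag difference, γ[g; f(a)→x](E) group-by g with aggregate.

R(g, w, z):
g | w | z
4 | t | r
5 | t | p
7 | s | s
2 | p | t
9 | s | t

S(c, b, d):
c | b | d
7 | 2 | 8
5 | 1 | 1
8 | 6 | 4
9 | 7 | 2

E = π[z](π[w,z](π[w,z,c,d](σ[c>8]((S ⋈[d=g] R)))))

σ filters on c, owned by the left side.
E' = π[z](π[w,z](π[w,z,c,d]((σ[c>8](S) ⋈[d=g] R))))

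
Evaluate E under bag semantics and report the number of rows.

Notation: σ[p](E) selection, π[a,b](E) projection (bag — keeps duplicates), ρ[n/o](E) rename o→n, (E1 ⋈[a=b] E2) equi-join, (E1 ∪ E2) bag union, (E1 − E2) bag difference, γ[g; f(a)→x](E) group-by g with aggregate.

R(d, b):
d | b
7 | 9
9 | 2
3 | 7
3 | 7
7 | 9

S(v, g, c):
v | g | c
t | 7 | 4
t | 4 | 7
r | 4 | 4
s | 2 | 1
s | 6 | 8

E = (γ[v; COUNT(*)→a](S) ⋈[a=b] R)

Row counts bottom-up:
  S → 5
  γ[v; COUNT(*)→a](S) → 3
  R → 5
  (γ[v; COUNT(*)→a](S) ⋈[a=b] R) → 2

|E| = 2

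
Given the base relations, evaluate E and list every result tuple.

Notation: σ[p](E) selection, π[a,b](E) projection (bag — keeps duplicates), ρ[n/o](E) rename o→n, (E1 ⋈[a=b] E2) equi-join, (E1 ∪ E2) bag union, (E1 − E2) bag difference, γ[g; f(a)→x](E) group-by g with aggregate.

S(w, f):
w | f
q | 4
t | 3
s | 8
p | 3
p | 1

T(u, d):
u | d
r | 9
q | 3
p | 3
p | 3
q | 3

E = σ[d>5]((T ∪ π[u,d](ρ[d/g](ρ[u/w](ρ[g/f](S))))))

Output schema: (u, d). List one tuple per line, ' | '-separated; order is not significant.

Row counts bottom-up:
  T → 5
  S → 5
  ρ[g/f](S) → 5
  ρ[u/w](ρ[g/f](S)) → 5
  ρ[d/g](ρ[u/w](ρ[g/f](S))) → 5
  π[u,d](ρ[d/g](ρ[u/w](ρ[g/f](S)))) → 5
  (T ∪ π[u,d](ρ[d/g](ρ[u/w](ρ[g/f](S))))) → 10
  σ[d>5]((T ∪ π[u,d](ρ[d/g](ρ[u/w](ρ[g/f](S)))))) → 2

== RESULT ==
u | d
r | 9
s | 8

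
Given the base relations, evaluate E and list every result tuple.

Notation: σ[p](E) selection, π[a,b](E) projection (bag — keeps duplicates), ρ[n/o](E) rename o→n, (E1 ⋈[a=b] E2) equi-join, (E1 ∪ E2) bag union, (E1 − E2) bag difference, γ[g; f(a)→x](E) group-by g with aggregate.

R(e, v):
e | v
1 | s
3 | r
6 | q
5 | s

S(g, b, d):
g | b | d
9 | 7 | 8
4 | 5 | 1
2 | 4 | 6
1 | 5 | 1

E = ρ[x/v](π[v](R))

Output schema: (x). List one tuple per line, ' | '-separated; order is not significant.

Stepwise |·|:
  R → 4
  π[v](R) → 4
  ρ[x/v](π[v](R)) → 4

== RESULT ==
x
q
r
s
s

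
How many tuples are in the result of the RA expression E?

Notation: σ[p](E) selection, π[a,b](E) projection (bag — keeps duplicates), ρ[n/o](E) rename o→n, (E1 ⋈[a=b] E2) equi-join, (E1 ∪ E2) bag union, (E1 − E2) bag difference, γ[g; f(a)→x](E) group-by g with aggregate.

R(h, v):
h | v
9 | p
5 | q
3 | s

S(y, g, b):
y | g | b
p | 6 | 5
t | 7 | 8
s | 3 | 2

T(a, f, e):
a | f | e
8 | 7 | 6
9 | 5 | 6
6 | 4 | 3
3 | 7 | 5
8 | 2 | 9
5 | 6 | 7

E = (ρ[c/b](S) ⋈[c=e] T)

Row counts bottom-up:
  S → 3
  ρ[c/b](S) → 3
  T → 6
  (ρ[c/b](S) ⋈[c=e] T) → 1

|E| = 1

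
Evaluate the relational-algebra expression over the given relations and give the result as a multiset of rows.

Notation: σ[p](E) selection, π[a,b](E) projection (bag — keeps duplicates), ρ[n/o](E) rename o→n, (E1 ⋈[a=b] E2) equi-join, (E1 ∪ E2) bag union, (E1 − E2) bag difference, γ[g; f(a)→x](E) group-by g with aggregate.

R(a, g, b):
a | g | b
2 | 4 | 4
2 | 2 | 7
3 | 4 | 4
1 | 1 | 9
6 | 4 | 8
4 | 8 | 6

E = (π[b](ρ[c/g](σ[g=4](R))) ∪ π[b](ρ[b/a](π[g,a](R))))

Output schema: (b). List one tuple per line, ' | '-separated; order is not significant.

Row counts bottom-up:
  R → 6
  σ[g=4](R) → 3
  ρ[c/g](σ[g=4](R)) → 3
  π[b](ρ[c/g](σ[g=4](R))) → 3
  R → 6
  π[g,a](R) → 6
  ρ[b/a](π[g,a](R)) → 6
  π[b](ρ[b/a](π[g,a](R))) → 6
  (π[b](ρ[c/g](σ[g=4](R))) ∪ π[b](ρ[b/a](π[g,a](R)))) → 9

== RESULT ==
b
1
2
2
3
4
4
4
6
8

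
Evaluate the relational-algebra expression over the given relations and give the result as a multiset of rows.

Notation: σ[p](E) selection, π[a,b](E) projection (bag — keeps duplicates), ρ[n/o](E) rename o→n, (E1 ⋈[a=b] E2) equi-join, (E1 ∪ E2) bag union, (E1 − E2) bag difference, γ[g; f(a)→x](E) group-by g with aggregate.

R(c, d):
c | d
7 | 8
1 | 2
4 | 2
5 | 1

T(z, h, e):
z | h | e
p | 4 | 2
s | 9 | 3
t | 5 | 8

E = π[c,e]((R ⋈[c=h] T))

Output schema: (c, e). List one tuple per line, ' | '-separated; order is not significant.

Per-node cardinality:
  R → 4
  T → 3
  (R ⋈[c=h] T) → 2
  π[c,e]((R ⋈[c=h] T)) → 2

== RESULT ==
c | e
4 | 2
5 | 8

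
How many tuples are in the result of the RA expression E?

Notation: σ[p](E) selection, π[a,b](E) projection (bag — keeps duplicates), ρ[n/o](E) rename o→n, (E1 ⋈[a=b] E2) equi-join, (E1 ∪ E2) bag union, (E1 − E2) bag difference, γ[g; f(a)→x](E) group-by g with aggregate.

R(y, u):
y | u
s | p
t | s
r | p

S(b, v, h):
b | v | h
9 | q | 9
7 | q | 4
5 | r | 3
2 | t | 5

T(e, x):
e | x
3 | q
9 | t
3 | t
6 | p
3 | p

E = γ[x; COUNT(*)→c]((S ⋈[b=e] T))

Row counts bottom-up:
  S → 4
  T → 5
  (S ⋈[b=e] T) → 1
  γ[x; COUNT(*)→c]((S ⋈[b=e] T)) → 1

|E| = 1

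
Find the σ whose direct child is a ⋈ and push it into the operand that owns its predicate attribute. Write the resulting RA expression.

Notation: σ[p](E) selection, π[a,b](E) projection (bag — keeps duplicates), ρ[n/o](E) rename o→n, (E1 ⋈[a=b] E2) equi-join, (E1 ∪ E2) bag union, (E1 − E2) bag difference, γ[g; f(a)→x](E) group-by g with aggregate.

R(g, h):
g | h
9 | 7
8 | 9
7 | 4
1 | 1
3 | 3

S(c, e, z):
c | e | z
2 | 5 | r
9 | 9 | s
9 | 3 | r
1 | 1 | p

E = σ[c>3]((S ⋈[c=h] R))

σ filters on c, owned by the left side.
E' = (σ[c>3](S) ⋈[c=h] R)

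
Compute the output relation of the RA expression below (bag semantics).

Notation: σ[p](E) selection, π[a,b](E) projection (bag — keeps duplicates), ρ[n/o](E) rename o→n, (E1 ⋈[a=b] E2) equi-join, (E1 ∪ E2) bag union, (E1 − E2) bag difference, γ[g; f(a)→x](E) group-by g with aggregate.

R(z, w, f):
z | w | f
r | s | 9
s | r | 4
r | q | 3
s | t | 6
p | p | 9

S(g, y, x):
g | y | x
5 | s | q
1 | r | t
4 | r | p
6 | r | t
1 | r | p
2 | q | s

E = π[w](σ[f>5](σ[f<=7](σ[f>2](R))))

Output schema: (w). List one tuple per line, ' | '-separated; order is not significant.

Row counts bottom-up:
  R → 5
  σ[f>2](R) → 5
  σ[f<=7](σ[f>2](R)) → 3
  σ[f>5](σ[f<=7](σ[f>2](R))) → 1
  π[w](σ[f>5](σ[f<=7](σ[f>2](R)))) → 1

== RESULT ==
w
t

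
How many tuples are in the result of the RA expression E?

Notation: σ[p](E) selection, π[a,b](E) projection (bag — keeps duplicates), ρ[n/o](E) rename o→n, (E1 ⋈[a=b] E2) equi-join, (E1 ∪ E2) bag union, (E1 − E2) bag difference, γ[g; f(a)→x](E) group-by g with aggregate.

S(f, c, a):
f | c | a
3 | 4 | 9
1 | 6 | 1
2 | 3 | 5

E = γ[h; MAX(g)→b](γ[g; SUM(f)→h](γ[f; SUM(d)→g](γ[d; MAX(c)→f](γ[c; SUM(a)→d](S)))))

Subexpression sizes:
  S → 3
  γ[c; SUM(a)→d](S) → 3
  γ[d; MAX(c)→f](γ[c; SUM(a)→d](S)) → 3
  γ[f; SUM(d)→g](γ[d; MAX(c)→f](γ[c; SUM(a)→d](S))) → 3
  γ[g; SUM(f)→h](γ[f; SUM(d)→g](γ[d; MAX(c)→f](γ[c; SUM(a)→d](S)))) → 3
  γ[h; MAX(g)→b](γ[g; SUM(f)→h](γ[f; SUM(d)→g](γ[d; MAX(c)→f](γ[c; SUM(a)→d](S))))) → 3

|E| = 3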